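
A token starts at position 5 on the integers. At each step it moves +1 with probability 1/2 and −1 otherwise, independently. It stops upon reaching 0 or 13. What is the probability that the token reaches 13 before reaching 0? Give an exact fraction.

5/13

With a fair step, P(i) = ½P(i−1) + ½P(i+1) with P(0)=0, P(13)=1 has the linear solution P(i) = i/13.
P(5) = 5/13.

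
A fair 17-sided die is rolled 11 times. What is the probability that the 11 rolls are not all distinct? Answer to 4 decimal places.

P(all 11 different) = 17/17 · 16/17 · ··· · 7/17 ≈ 0.0144.
P(at least two equal) = 1 − 0.0144 = 0.9856.

0.9856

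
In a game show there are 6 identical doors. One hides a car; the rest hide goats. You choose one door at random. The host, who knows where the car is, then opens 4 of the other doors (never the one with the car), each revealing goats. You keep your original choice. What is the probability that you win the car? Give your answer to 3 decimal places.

The host can always open 4 empty doors regardless of your choice, so the reveals give no information about your original door.
P(win by staying) = 1/6 ≈ 0.167.

0.167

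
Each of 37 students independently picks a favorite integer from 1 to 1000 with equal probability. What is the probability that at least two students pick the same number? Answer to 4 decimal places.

It's easier to compute the probability that all 37 are distinct.
P(all distinct) = 1000/1000 · 999/1000 · ··· · 964/1000 ≈ 0.5095.
So the probability of at least one match is 1 − 0.5095 = 0.4905.

0.4905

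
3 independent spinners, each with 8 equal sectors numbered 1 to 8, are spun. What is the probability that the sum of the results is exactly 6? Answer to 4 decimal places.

0.0195

There are 8^3 = 512 equally likely outcomes.
The number of ordered 3-tuples from {1,…,8} summing to 6 is 10.
P(sum = 6) = 10/512 = 5/256 ≈ 0.0195.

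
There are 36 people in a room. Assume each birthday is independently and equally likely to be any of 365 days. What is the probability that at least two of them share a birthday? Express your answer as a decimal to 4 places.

0.8322

It's easier to compute the probability that all 36 are distinct.
P(all distinct) = 365/365 · 364/365 · ··· · 330/365 ≈ 0.1678.
So the probability of at least one match is 1 − 0.1678 = 0.8322.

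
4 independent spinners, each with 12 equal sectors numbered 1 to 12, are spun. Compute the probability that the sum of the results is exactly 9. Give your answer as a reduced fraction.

7/2592

There are 12^4 = 20736 equally likely outcomes.
The number of ordered 4-tuples from {1,…,12} summing to 9 is 56.
P(sum = 9) = 56/20736 = 7/2592.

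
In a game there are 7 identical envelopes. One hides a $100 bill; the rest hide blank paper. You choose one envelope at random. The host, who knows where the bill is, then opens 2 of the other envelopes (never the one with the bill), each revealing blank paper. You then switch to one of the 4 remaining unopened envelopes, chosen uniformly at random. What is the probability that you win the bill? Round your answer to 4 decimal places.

0.2143

Your original envelope holds the bill with probability 1/7, so the other 6 collectively hold it with probability 6/7.
The host can always find 2 empty envelopes to open, so the reveals don't change that 6/7; it is now spread over the 4 remaining unopened envelopes.
P(win by switching) = (6/7) · (1/4) = 3/14 ≈ 0.2143.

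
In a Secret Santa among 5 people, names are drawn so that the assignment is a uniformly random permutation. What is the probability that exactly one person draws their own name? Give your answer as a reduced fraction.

Choose which one is fixed: C(5,1) = 5 ways.
The remaining 4 must have no fixed point: D(4) = 9.
P = 5·9/120 = 3/8.

3/8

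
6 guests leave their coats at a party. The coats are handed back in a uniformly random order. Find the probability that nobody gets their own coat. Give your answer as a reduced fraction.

53/144

This is the derangement probability: permutations of 6 with no fixed point.
D(6) = 6! · (1 − 1/1! + 1/2! − ··· + (−1)^6/6!) = 265.
P = 265/720 = 53/144.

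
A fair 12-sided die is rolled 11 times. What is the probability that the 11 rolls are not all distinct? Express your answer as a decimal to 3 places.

0.999

P(all 11 different) = 12/12 · 11/12 · ··· · 2/12 ≈ 0.001.
P(at least two equal) = 1 − 0.001 = 0.999.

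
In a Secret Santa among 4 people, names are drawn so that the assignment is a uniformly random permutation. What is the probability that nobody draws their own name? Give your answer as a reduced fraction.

This is the derangement probability: permutations of 4 with no fixed point.
D(4) = 4! · (1 − 1/1! + 1/2! − ··· + (−1)^4/4!) = 9.
P = 9/24 = 3/8.

3/8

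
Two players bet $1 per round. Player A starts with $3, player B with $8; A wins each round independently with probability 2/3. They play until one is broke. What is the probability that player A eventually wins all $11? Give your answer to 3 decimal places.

0.875

Let r = q/p = (1/3)/(2/3) = 1/2. The recurrence P(i) = p·P(i+1) + q·P(i−1) with P(0)=0, P(11)=1 gives P(i) = (1 − r^i)/(1 − r^11).
P(3) = (1 − (1/2)^3) / (1 − (1/2)^11) = 1792/2047 ≈ 0.875.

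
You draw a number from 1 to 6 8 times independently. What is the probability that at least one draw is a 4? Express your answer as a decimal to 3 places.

P(no draw is a 4) = (5/6)^8 ≈ 0.233.
P(at least one) = 1 − 0.233 = 0.767.

0.767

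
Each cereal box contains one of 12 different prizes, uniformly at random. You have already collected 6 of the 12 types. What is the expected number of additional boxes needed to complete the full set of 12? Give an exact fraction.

147/5

Starting from 6 distinct types, each trial gives a new one with probability (12−i)/12 when i types are held, so the wait for the next new type is 12/(12−i).
E = 12/6 + 12/5 + 12/4 + 12/3 + 12/2 + 12/1 = 147/5.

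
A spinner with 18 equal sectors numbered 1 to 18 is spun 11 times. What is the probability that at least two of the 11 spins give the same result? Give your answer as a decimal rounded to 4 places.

0.9802

P(all 11 different) = 18/18 · 17/18 · ··· · 8/18 ≈ 0.0198.
P(at least two equal) = 1 − 0.0198 = 0.9802.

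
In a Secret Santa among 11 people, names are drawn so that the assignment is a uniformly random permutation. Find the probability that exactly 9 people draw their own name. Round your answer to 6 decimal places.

Choose which 9 of the 11 are fixed: C(11,9) = 55 ways.
The remaining 2 must have no fixed point: D(2) = 1.
P = 55·1/39916800 = 1/725760 ≈ 0.000001.

0.000001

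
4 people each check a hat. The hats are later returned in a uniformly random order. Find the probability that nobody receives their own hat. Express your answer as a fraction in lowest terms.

This is the derangement probability: permutations of 4 with no fixed point.
D(4) = 4! · (1 − 1/1! + 1/2! − ··· + (−1)^4/4!) = 9.
P = 9/24 = 3/8.

3/8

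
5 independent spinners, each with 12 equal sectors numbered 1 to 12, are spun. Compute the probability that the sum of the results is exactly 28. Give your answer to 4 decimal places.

0.0431

There are 12^5 = 248832 equally likely outcomes.
The number of ordered 5-tuples from {1,…,12} summing to 28 is 10725.
P(sum = 28) = 10725/248832 = 3575/82944 ≈ 0.0431.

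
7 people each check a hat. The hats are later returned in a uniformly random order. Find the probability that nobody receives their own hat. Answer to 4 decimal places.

This is the derangement probability: permutations of 7 with no fixed point.
D(7) = 7! · (1 − 1/1! + 1/2! − ··· + (−1)^7/7!) = 1854.
P = 1854/5040 = 103/280 ≈ 0.3679.

0.3679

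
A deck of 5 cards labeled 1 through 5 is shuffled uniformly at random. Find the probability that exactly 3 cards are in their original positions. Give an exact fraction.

Choose which 3 of the 5 are fixed: C(5,3) = 10 ways.
The remaining 2 must have no fixed point: D(2) = 1.
P = 10·1/120 = 1/12.

1/12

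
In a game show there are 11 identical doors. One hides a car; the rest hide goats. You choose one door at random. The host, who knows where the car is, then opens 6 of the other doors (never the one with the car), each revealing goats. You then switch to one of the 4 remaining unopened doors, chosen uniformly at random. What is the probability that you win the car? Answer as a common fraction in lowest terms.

5/22

Your original door holds the car with probability 1/11, so the other 10 collectively hold it with probability 10/11.
The host can always find 6 empty doors to open, so the reveals don't change that 10/11; it is now spread over the 4 remaining unopened doors.
P(win by switching) = (10/11) · (1/4) = 5/22.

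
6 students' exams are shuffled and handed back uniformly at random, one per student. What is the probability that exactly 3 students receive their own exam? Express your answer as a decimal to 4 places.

0.0556

Choose which 3 of the 6 are fixed: C(6,3) = 20 ways.
The remaining 3 must have no fixed point: D(3) = 2.
P = 20·2/720 = 1/18 ≈ 0.0556.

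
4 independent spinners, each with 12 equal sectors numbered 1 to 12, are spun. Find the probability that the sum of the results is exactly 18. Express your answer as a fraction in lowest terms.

There are 12^4 = 20736 equally likely outcomes.
The number of ordered 4-tuples from {1,…,12} summing to 18 is 640.
P(sum = 18) = 640/20736 = 5/162.

5/162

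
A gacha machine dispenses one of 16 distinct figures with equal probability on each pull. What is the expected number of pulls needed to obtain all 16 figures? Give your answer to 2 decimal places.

After i distinct types are collected, each trial gives a new one with probability (16−i)/16, so the expected wait for the next new type is 16/(16−i).
E = 16/16 + 16/15 + 16/14 + 16/13 + 16/12 + 16/11 + 16/10 + 16/9 + 16/8 + 16/7 + 16/6 + 16/5 + 16/4 + 16/3 + 16/2 + 16/1 = 2436559/45045 ≈ 54.09.

54.09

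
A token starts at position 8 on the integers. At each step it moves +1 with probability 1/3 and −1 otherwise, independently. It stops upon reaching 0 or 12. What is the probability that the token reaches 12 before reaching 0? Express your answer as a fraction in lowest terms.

Let r = q/p = (2/3)/(1/3) = 2. The recurrence P(i) = p·P(i+1) + q·P(i−1) with P(0)=0, P(12)=1 gives P(i) = (1 − r^i)/(1 − r^12).
P(8) = (1 − (2)^8) / (1 − (2)^12) = 17/273.

17/273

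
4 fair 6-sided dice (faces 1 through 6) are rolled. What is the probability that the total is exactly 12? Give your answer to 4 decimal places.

There are 6^4 = 1296 equally likely outcomes.
The number of ordered 4-tuples from {1,…,6} summing to 12 is 125.
P(sum = 12) = 125/1296 ≈ 0.0965.

0.0965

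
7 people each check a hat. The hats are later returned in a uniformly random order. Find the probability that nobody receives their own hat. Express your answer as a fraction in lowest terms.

103/280

This is the derangement probability: permutations of 7 with no fixed point.
D(7) = 7! · (1 − 1/1! + 1/2! − ··· + (−1)^7/7!) = 1854.
P = 1854/5040 = 103/280.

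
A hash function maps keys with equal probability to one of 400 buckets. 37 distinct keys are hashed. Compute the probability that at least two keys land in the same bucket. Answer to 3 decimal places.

It's easier to compute the probability that all 37 are distinct.
P(all distinct) = 400/400 · 399/400 · ··· · 364/400 ≈ 0.179.
So the probability of at least one match is 1 − 0.179 = 0.821.

0.821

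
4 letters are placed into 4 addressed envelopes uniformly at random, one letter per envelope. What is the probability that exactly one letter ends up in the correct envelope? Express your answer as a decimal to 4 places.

0.3333

Choose which one is fixed: C(4,1) = 4 ways.
The remaining 3 must have no fixed point: D(3) = 2.
P = 4·2/24 = 1/3 ≈ 0.3333.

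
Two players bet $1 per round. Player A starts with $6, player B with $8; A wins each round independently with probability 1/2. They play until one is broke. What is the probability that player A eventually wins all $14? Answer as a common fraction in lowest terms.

With a fair step, P(i) = ½P(i−1) + ½P(i+1) with P(0)=0, P(14)=1 has the linear solution P(i) = i/14.
P(6) = 6/14 = 3/7.

3/7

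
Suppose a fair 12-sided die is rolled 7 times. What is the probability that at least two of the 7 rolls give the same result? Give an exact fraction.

P(all 7 different) = 12/12 · 11/12 · ··· · 6/12 = 385/3456.
P(at least two equal) = 1 − 385/3456 = 3071/3456.

3071/3456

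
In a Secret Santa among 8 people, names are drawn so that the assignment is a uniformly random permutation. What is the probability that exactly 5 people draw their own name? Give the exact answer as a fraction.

1/360

Choose which 5 of the 8 are fixed: C(8,5) = 56 ways.
The remaining 3 must have no fixed point: D(3) = 2.
P = 56·2/40320 = 1/360.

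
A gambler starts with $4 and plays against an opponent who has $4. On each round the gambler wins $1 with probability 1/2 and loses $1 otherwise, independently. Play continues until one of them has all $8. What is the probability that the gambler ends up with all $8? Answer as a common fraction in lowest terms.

1/2

With a fair step, P(i) = ½P(i−1) + ½P(i+1) with P(0)=0, P(8)=1 has the linear solution P(i) = i/8.
P(4) = 4/8 = 1/2.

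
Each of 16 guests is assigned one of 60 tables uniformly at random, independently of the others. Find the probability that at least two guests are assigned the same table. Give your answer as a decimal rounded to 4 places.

0.8890

It's easier to compute the probability that all 16 are distinct.
P(all distinct) = 60/60 · 59/60 · ··· · 45/60 ≈ 0.1110.
So the probability of at least one match is 1 − 0.1110 = 0.8890.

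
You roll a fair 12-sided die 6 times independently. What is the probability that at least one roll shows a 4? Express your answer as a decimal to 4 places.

0.4067

P(no roll shows a 4) = (11/12)^6 ≈ 0.5933.
P(at least one) = 1 − 0.5933 = 0.4067.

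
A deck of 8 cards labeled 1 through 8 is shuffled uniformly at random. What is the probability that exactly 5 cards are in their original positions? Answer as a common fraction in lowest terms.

1/360

Choose which 5 of the 8 are fixed: C(8,5) = 56 ways.
The remaining 3 must have no fixed point: D(3) = 2.
P = 56·2/40320 = 1/360.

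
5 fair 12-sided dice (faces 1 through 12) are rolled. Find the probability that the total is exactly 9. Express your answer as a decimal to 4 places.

0.0003

There are 12^5 = 248832 equally likely outcomes.
The number of ordered 5-tuples from {1,…,12} summing to 9 is 70.
P(sum = 9) = 70/248832 = 35/124416 ≈ 0.0003.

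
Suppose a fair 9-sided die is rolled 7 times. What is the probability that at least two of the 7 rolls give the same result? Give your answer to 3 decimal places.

0.962

P(all 7 different) = 9/9 · 8/9 · ··· · 3/9 ≈ 0.038.
P(at least two equal) = 1 − 0.038 = 0.962.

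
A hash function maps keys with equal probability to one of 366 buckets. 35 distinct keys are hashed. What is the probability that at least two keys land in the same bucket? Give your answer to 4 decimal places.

It's easier to compute the probability that all 35 are distinct.
P(all distinct) = 366/366 · 365/366 · ··· · 332/366 ≈ 0.1865.
So the probability of at least one match is 1 − 0.1865 = 0.8135.

0.8135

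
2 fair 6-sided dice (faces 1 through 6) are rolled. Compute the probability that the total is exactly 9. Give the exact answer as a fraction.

There are 6^2 = 36 equally likely outcomes.
The number of ordered 2-tuples from {1,…,6} summing to 9 is 4.
P(sum = 9) = 4/36 = 1/9.

1/9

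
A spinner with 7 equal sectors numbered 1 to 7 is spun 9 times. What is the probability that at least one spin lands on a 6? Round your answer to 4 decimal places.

0.7503

P(no spin lands on a 6) = (6/7)^9 ≈ 0.2497.
P(at least one) = 1 − 0.2497 = 0.7503.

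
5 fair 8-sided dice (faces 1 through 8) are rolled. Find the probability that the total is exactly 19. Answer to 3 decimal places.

There are 8^5 = 32768 equally likely outcomes.
The number of ordered 5-tuples from {1,…,8} summing to 19 is 2010.
P(sum = 19) = 2010/32768 = 1005/16384 ≈ 0.061.

0.061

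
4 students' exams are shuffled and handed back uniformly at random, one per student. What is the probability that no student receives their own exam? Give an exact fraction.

This is the derangement probability: permutations of 4 with no fixed point.
D(4) = 4! · (1 − 1/1! + 1/2! − ··· + (−1)^4/4!) = 9.
P = 9/24 = 3/8.

3/8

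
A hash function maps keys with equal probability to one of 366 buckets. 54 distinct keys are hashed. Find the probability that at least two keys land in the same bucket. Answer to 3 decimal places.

0.984

It's easier to compute the probability that all 54 are distinct.
P(all distinct) = 366/366 · 365/366 · ··· · 313/366 ≈ 0.016.
So the probability of at least one match is 1 − 0.016 = 0.984.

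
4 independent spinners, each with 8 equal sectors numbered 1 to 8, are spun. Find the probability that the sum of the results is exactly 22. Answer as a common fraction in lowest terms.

There are 8^4 = 4096 equally likely outcomes.
The number of ordered 4-tuples from {1,…,8} summing to 22 is 246.
P(sum = 22) = 246/4096 = 123/2048.

123/2048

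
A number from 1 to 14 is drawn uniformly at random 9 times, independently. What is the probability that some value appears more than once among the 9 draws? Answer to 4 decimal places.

0.9648

P(all 9 different) = 14/14 · 13/14 · ··· · 6/14 ≈ 0.0352.
P(at least two equal) = 1 − 0.0352 = 0.9648.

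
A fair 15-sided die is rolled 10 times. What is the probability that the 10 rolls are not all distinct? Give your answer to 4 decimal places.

P(all 10 different) = 15/15 · 14/15 · ··· · 6/15 ≈ 0.0189.
P(at least two equal) = 1 − 0.0189 = 0.9811.

0.9811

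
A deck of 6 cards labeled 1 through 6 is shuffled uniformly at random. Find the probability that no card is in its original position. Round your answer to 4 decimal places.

This is the derangement probability: permutations of 6 with no fixed point.
D(6) = 6! · (1 − 1/1! + 1/2! − ··· + (−1)^6/6!) = 265.
P = 265/720 = 53/144 ≈ 0.3681.

0.3681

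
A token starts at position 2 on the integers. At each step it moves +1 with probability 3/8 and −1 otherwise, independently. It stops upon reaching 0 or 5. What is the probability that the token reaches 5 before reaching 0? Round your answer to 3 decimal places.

Let r = q/p = (5/8)/(3/8) = 5/3. The recurrence P(i) = p·P(i+1) + q·P(i−1) with P(0)=0, P(5)=1 gives P(i) = (1 − r^i)/(1 − r^5).
P(2) = (1 − (5/3)^2) / (1 − (5/3)^5) = 216/1441 ≈ 0.150.

0.150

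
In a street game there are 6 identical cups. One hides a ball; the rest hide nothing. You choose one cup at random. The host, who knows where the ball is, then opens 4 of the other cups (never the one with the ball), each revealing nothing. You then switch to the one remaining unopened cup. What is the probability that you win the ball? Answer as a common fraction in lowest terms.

Your original cup holds the ball with probability 1/6, so the other 5 collectively hold it with probability 5/6.
The host can always find 4 empty cups to open, so the reveals don't change that 5/6; it is now spread over the 1 remaining unopened cup.
P(win by switching) = (5/6) · (1/1) = 5/6.

5/6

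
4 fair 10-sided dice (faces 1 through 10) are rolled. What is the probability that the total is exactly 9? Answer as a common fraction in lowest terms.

7/1250

There are 10^4 = 10000 equally likely outcomes.
The number of ordered 4-tuples from {1,…,10} summing to 9 is 56.
P(sum = 9) = 56/10000 = 7/1250.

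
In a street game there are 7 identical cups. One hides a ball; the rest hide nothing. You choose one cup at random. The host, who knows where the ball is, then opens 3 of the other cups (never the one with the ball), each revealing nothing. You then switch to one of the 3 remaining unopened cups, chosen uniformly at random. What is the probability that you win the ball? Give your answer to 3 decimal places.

0.286

Your original cup holds the ball with probability 1/7, so the other 6 collectively hold it with probability 6/7.
The host can always find 3 empty cups to open, so the reveals don't change that 6/7; it is now spread over the 3 remaining unopened cups.
P(win by switching) = (6/7) · (1/3) = 2/7 ≈ 0.286.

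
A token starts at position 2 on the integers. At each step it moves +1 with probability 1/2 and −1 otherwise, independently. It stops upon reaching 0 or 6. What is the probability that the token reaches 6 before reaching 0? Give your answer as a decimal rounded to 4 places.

With a fair step, P(i) = ½P(i−1) + ½P(i+1) with P(0)=0, P(6)=1 has the linear solution P(i) = i/6.
P(2) = 2/6 = 1/3 ≈ 0.3333.

0.3333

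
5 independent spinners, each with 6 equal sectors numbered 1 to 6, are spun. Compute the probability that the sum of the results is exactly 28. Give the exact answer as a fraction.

There are 6^5 = 7776 equally likely outcomes.
The number of ordered 5-tuples from {1,…,6} summing to 28 is 15.
P(sum = 28) = 15/7776 = 5/2592.

5/2592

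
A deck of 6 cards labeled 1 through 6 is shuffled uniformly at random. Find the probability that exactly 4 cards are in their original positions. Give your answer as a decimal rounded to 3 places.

0.021

Choose which 4 of the 6 are fixed: C(6,4) = 15 ways.
The remaining 2 must have no fixed point: D(2) = 1.
P = 15·1/720 = 1/48 ≈ 0.021.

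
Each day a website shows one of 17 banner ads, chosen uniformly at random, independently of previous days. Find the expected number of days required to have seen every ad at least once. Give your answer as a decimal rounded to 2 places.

After i distinct types are collected, each trial gives a new one with probability (17−i)/17, so the expected wait for the next new type is 17/(17−i).
E = 17/17 + 17/16 + 17/15 + 17/14 + 17/13 + 17/12 + 17/11 + 17/10 + 17/9 + 17/8 + 17/7 + 17/6 + 17/5 + 17/4 + 17/3 + 17/2 + 17/1 = 42142223/720720 ≈ 58.47.

58.47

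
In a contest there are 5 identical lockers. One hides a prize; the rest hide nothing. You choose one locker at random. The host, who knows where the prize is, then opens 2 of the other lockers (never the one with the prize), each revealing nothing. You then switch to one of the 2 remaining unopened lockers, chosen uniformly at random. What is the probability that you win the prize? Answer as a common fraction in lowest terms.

Your original locker holds the prize with probability 1/5, so the other 4 collectively hold it with probability 4/5.
The host can always find 2 empty lockers to open, so the reveals don't change that 4/5; it is now spread over the 2 remaining unopened lockers.
P(win by switching) = (4/5) · (1/2) = 2/5.

2/5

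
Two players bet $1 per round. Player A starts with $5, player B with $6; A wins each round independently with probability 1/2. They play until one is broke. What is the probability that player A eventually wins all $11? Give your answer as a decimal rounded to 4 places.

With a fair step, P(i) = ½P(i−1) + ½P(i+1) with P(0)=0, P(11)=1 has the linear solution P(i) = i/11.
P(5) = 5/11 ≈ 0.4545.

0.4545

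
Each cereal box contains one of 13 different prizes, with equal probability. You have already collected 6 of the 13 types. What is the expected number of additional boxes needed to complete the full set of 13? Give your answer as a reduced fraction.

Starting from 6 distinct types, each trial gives a new one with probability (13−i)/13 when i types are held, so the wait for the next new type is 13/(13−i).
E = 13/7 + 13/6 + 13/5 + 13/4 + 13/3 + 13/2 + 13/1 = 4719/140.

4719/140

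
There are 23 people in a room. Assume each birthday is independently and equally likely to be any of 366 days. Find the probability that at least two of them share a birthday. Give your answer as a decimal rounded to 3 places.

0.506

It's easier to compute the probability that all 23 are distinct.
P(all distinct) = 366/366 · 365/366 · ··· · 344/366 ≈ 0.494.
So the probability of at least one match is 1 − 0.494 = 0.506.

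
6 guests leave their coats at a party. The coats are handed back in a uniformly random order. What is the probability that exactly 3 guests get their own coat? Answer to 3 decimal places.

0.056

Choose which 3 of the 6 are fixed: C(6,3) = 20 ways.
The remaining 3 must have no fixed point: D(3) = 2.
P = 20·2/720 = 1/18 ≈ 0.056.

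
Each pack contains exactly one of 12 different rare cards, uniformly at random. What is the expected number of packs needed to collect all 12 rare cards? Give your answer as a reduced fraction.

After i distinct types are collected, each trial gives a new one with probability (12−i)/12, so the expected wait for the next new type is 12/(12−i).
E = 12/12 + 12/11 + 12/10 + 12/9 + 12/8 + 12/7 + 12/6 + 12/5 + 12/4 + 12/3 + 12/2 + 12/1 = 86021/2310.

86021/2310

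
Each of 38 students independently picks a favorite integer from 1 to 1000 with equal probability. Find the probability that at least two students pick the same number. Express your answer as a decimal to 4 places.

0.5093

It's easier to compute the probability that all 38 are distinct.
P(all distinct) = 1000/1000 · 999/1000 · ··· · 963/1000 ≈ 0.4907.
So the probability of at least one match is 1 − 0.4907 = 0.5093.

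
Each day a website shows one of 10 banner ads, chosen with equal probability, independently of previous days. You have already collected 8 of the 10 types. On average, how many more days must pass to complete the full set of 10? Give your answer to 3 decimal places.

15.000

Starting from 8 distinct types, each trial gives a new one with probability (10−i)/10 when i types are held, so the wait for the next new type is 10/(10−i).
E = 10/2 + 10/1 = 15 ≈ 15.000.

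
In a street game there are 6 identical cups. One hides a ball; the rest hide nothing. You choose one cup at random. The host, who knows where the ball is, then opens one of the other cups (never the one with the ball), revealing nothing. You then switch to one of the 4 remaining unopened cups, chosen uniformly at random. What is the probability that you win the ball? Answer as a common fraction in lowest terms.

Your original cup holds the ball with probability 1/6, so the other 5 collectively hold it with probability 5/6.
The host can always find an empty cup to open, so this doesn't change that 5/6; it is now spread over the 4 remaining unopened cups.
P(win by switching) = (5/6) · (1/4) = 5/24.

5/24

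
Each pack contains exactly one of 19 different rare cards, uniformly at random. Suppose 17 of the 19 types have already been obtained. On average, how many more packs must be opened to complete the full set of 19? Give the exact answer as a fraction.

57/2

Starting from 17 distinct types, each trial gives a new one with probability (19−i)/19 when i types are held, so the wait for the next new type is 19/(19−i).
E = 19/2 + 19/1 = 57/2.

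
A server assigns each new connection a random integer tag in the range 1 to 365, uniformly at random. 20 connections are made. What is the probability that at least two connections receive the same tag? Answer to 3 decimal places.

0.411

It's easier to compute the probability that all 20 are distinct.
P(all distinct) = 365/365 · 364/365 · ··· · 346/365 ≈ 0.589.
So the probability of at least one match is 1 − 0.589 = 0.411.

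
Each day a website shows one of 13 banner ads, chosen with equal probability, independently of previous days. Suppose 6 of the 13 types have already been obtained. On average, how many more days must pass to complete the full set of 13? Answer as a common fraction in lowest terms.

Starting from 6 distinct types, each trial gives a new one with probability (13−i)/13 when i types are held, so the wait for the next new type is 13/(13−i).
E = 13/7 + 13/6 + 13/5 + 13/4 + 13/3 + 13/2 + 13/1 = 4719/140.

4719/140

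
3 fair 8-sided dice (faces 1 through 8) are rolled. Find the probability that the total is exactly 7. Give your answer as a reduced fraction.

There are 8^3 = 512 equally likely outcomes.
The number of ordered 3-tuples from {1,…,8} summing to 7 is 15.
P(sum = 7) = 15/512.

15/512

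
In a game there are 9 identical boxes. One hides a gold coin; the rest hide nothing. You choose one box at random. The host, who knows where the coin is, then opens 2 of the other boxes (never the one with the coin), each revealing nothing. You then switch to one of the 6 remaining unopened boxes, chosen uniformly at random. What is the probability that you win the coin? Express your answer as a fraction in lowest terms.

4/27

Your original box holds the coin with probability 1/9, so the other 8 collectively hold it with probability 8/9.
The host can always find 2 empty boxes to open, so the reveals don't change that 8/9; it is now spread over the 6 remaining unopened boxes.
P(win by switching) = (8/9) · (1/6) = 4/27.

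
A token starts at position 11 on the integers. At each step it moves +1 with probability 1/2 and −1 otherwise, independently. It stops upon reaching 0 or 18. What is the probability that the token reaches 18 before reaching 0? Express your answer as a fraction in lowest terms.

With a fair step, P(i) = ½P(i−1) + ½P(i+1) with P(0)=0, P(18)=1 has the linear solution P(i) = i/18.
P(11) = 11/18.

11/18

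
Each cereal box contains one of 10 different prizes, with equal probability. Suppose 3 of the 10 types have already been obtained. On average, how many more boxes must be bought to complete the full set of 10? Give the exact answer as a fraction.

Starting from 3 distinct types, each trial gives a new one with probability (10−i)/10 when i types are held, so the wait for the next new type is 10/(10−i).
E = 10/7 + 10/6 + 10/5 + 10/4 + 10/3 + 10/2 + 10/1 = 363/14.

363/14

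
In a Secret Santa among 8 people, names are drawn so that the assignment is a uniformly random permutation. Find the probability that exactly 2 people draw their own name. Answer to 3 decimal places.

0.184

Choose which 2 of the 8 are fixed: C(8,2) = 28 ways.
The remaining 6 must have no fixed point: D(6) = 265.
P = 28·265/40320 = 53/288 ≈ 0.184.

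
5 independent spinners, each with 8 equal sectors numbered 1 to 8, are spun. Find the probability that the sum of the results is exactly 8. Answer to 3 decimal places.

0.001

There are 8^5 = 32768 equally likely outcomes.
The number of ordered 5-tuples from {1,…,8} summing to 8 is 35.
P(sum = 8) = 35/32768 ≈ 0.001.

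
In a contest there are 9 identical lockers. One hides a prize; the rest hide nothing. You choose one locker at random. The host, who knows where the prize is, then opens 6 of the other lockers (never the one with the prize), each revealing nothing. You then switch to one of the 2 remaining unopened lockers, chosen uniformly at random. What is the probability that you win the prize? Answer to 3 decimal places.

0.444

Your original locker holds the prize with probability 1/9, so the other 8 collectively hold it with probability 8/9.
The host can always find 6 empty lockers to open, so the reveals don't change that 8/9; it is now spread over the 2 remaining unopened lockers.
P(win by switching) = (8/9) · (1/2) = 4/9 ≈ 0.444.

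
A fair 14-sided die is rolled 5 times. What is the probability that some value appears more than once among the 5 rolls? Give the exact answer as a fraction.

2657/4802

P(all 5 different) = 14/14 · 13/14 · ··· · 10/14 = 2145/4802.
P(at least two equal) = 1 − 2145/4802 = 2657/4802.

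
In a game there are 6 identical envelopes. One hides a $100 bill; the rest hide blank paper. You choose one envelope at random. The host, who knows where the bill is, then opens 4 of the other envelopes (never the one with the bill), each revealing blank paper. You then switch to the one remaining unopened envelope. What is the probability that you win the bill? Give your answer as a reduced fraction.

5/6

Your original envelope holds the bill with probability 1/6, so the other 5 collectively hold it with probability 5/6.
The host can always find 4 empty envelopes to open, so the reveals don't change that 5/6; it is now spread over the 1 remaining unopened envelope.
P(win by switching) = (5/6) · (1/1) = 5/6.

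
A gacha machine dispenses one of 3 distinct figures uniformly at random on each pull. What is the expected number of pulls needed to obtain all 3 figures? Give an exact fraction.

11/2

After i distinct types are collected, each trial gives a new one with probability (3−i)/3, so the expected wait for the next new type is 3/(3−i).
E = 3/3 + 3/2 + 3/1 = 11/2.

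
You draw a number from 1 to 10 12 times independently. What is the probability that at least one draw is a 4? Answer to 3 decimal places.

0.718

P(no draw is a 4) = (9/10)^12 ≈ 0.282.
P(at least one) = 1 − 0.282 = 0.718.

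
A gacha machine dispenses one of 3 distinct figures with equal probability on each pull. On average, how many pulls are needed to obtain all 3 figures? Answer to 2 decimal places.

5.50

After i distinct types are collected, each trial gives a new one with probability (3−i)/3, so the expected wait for the next new type is 3/(3−i).
E = 3/3 + 3/2 + 3/1 = 11/2 ≈ 5.50.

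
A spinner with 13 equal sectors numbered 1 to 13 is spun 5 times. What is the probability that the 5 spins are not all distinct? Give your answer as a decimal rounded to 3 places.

0.584

P(all 5 different) = 13/13 · 12/13 · ··· · 9/13 ≈ 0.416.
P(at least two equal) = 1 − 0.416 = 0.584.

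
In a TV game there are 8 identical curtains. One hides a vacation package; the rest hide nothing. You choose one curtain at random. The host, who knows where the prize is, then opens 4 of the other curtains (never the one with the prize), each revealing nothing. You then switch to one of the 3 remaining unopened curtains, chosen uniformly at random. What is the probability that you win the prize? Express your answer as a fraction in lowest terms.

7/24

Your original curtain holds the prize with probability 1/8, so the other 7 collectively hold it with probability 7/8.
The host can always find 4 empty curtains to open, so the reveals don't change that 7/8; it is now spread over the 3 remaining unopened curtains.
P(win by switching) = (7/8) · (1/3) = 7/24.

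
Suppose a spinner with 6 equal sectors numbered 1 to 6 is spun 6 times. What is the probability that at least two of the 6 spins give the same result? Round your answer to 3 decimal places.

0.985

P(all 6 different) = 6/6 · 5/6 · ··· · 1/6 ≈ 0.015.
P(at least two equal) = 1 − 0.015 = 0.985.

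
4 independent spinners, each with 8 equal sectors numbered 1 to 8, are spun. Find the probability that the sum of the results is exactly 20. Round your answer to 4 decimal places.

0.0769

There are 8^4 = 4096 equally likely outcomes.
The number of ordered 4-tuples from {1,…,8} summing to 20 is 315.
P(sum = 20) = 315/4096 ≈ 0.0769.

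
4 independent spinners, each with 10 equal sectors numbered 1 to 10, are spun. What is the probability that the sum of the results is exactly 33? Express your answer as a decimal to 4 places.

There are 10^4 = 10000 equally likely outcomes.
The number of ordered 4-tuples from {1,…,10} summing to 33 is 120.
P(sum = 33) = 120/10000 = 3/250 ≈ 0.0120.

0.0120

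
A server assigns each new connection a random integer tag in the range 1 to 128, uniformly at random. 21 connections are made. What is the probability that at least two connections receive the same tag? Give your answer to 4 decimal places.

It's easier to compute the probability that all 21 are distinct.
P(all distinct) = 128/128 · 127/128 · ··· · 108/128 ≈ 0.1762.
So the probability of at least one match is 1 − 0.1762 = 0.8238.

0.8238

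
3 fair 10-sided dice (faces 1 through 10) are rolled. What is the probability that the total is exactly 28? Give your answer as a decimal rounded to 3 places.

0.006

There are 10^3 = 1000 equally likely outcomes.
The number of ordered 3-tuples from {1,…,10} summing to 28 is 6.
P(sum = 28) = 6/1000 = 3/500 ≈ 0.006.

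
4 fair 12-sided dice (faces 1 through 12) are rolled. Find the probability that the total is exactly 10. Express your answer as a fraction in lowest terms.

7/1728

There are 12^4 = 20736 equally likely outcomes.
The number of ordered 4-tuples from {1,…,12} summing to 10 is 84.
P(sum = 10) = 84/20736 = 7/1728.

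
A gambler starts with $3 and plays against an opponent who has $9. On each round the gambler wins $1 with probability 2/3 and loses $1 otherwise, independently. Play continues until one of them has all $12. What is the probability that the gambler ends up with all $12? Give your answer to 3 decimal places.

0.875

Let r = q/p = (1/3)/(2/3) = 1/2. The recurrence P(i) = p·P(i+1) + q·P(i−1) with P(0)=0, P(12)=1 gives P(i) = (1 − r^i)/(1 − r^12).
P(3) = (1 − (1/2)^3) / (1 − (1/2)^12) = 512/585 ≈ 0.875.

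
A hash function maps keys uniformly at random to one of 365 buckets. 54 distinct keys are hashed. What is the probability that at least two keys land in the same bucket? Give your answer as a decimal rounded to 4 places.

It's easier to compute the probability that all 54 are distinct.
P(all distinct) = 365/365 · 364/365 · ··· · 312/365 ≈ 0.0161.
So the probability of at least one match is 1 − 0.0161 = 0.9839.

0.9839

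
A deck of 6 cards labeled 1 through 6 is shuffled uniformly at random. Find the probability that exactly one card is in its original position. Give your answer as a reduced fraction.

11/30

Choose which one is fixed: C(6,1) = 6 ways.
The remaining 5 must have no fixed point: D(5) = 44.
P = 6·44/720 = 11/30.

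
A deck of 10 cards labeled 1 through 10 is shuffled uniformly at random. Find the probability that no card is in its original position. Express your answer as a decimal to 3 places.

This is the derangement probability: permutations of 10 with no fixed point.
D(10) = 10! · (1 − 1/1! + 1/2! − ··· + (−1)^10/10!) = 1334961.
P = 1334961/3628800 = 16481/44800 ≈ 0.368.

0.368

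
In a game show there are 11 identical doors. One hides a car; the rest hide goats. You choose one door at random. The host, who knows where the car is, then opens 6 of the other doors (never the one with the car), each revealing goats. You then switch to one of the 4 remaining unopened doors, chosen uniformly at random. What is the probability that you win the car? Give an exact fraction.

Your original door holds the car with probability 1/11, so the other 10 collectively hold it with probability 10/11.
The host can always find 6 empty doors to open, so the reveals don't change that 10/11; it is now spread over the 4 remaining unopened doors.
P(win by switching) = (10/11) · (1/4) = 5/22.

5/22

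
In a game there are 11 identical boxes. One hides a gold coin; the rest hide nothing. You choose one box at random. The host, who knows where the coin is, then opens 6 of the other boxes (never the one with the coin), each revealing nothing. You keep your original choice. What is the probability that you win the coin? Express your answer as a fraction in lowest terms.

1/11

The host can always open 6 empty boxes regardless of your choice, so the reveals give no information about your original box.
P(win by staying) = 1/11.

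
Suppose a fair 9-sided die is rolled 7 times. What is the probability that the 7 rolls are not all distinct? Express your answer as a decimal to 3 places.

P(all 7 different) = 9/9 · 8/9 · ··· · 3/9 ≈ 0.038.
P(at least two equal) = 1 − 0.038 = 0.962.

0.962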